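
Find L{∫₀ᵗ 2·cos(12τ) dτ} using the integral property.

L{∫₀ᵗ f(τ)dτ} = F(s)/s with F(s) = 2s/(s² + 144), so the result is (2s/(s² + 144))/s = 2/(s² + 144)

Final answer: 2/(s² + 144)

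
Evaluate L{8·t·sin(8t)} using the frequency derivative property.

L{sin(8t)} = 8/(s² + 64). By L{t·f(t)} = -F'(s): -d/ds[8/(s² + 64)] = -(8)·(-2s)/(s² + 64)² = 16s/(s² + 64)². Then L{8·t·sin(8t)} = 8·16s/(s² + 64)² = 128s/(s² + 64)²

Final answer: 128s/(s² + 64)²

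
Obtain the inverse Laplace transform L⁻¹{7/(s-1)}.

L⁻¹{1/(s-a)} = e^(at), so L⁻¹{1/(s-1)} = e^t, and L⁻¹{7/(s-1)} = 7·e^t

Final answer: 7·e^t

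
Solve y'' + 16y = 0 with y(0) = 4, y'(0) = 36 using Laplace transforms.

L{y''} + 16L{y} = 0. s²Y - 4s - 36 + 16Y = 0. Y(s² + 16) = 4s + 36. Y = (4s + 36)/(s² + 16). Inverting: y(t) = 4cos(4t) + 9sin(4t)

Final answer: y(t) = 4cos(4t) + 9sin(4t)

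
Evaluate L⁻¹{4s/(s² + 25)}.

This is the form c·s/(s² + a²) with a = 5, c = 4. L⁻¹ = 4·cos(5t)

Final answer: 4·cos(5t)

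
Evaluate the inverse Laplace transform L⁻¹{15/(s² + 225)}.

L⁻¹{15/(s² + 225)} = sin(15t)

Final answer: sin(15t)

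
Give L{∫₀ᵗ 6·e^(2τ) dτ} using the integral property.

L{∫₀ᵗ f(τ)dτ} = F(s)/s with F(s) = 6/(s-2), so L{∫₀ᵗ 6·e^(2τ) dτ} = 6/(s(s-2))

Final answer: 6/(s(s-2))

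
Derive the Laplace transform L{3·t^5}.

L{t^n} = n!/s^(n+1), so L{t^5} = 120/s^6. Then L{3·t^5} = 3·120/s^6 = 360/s^6

Final answer: 360/s^6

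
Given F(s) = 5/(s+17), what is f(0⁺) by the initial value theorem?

f(0⁺) = lim_{s→∞} s·5/(s+17) = lim_{s→∞} 5s/(s+17) = 5

Final answer: 5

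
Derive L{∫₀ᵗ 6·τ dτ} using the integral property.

L{∫₀ᵗ f(τ)dτ} = F(s)/s with f(t) = 6t. F(s) = 6/s^2, so L{∫₀ᵗ 6·τ dτ} = (6/s^2)/s = 6/s^3. (Check: ∫₀ᵗ 6·τ dτ = 6t^2/2.)

Final answer: 6/s^3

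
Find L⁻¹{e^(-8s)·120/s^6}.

L⁻¹{120/s^6} = t^5. By the time shift theorem, L⁻¹{e^(-as)F(s)} = u(t-a)f(t-a) with a=8, so L⁻¹{e^(-8s)·120/s^6} = u(t-8)·(t-8)^5

Final answer: u(t-8)·(t-8)^5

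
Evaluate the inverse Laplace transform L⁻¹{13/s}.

L⁻¹{c/s} = c, so L⁻¹{13/s} = 13

Final answer: 13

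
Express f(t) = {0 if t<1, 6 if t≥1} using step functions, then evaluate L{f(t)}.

f(t) = 6·u(t-1). L{u(t-1)} = e^(-s)/s, so L{f(t)} = 6·e^(-s)/s

Final answer: 6·e^(-s)/s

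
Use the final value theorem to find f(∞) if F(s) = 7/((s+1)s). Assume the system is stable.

f(∞) = lim_{s→0} sF(s) = lim_{s→0} 7/(s+1) = 7

Final answer: 7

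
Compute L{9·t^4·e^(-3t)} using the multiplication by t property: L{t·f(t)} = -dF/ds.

Using L{t^n·e^(at)} = n!/(s-a)^(n+1), L{t^4·e^(-3t)} = 24/(s+3)^5, so L{9·t^4·e^(-3t)} = 9·24/(s+3)^5 = 216/(s+3)^5

Final answer: 216/(s+3)^5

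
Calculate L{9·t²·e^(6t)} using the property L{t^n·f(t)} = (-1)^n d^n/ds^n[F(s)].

L{e^(6t)} = 1/(s-6). d/ds[1/(s-6)] = -1/(s-6)². d²/ds²[1/(s-6)] = 2/(s-6)³. So L{t²·e^(6t)} = (-1)² · 2/(s-6)³ = 2/(s-6)³. Then L{9·t²·e^(6t)} = 9·2/(s-6)³ = 18/(s-6)³

Final answer: 18/(s-6)³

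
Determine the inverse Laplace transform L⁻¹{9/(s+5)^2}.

L⁻¹{n!/(s-a)^(n+1)} = t^n·e^(at) with n=1, a=-5. So L⁻¹{1/(s+5)^2} = t·e^(-5t), and L⁻¹{9/(s+5)^2} = (9/1)·t·e^(-5t) = 9·t·e^(-5t)

Final answer: 9·t·e^(-5t)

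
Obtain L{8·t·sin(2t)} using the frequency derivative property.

L{sin(2t)} = 2/(s² + 4). By L{t·f(t)} = -F'(s): -d/ds[2/(s² + 4)] = -(2)·(-2s)/(s² + 4)² = 4s/(s² + 4)². Then L{8·t·sin(2t)} = 8·4s/(s² + 4)² = 32s/(s² + 4)²

Final answer: 32s/(s² + 4)²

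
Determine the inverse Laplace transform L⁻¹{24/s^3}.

L⁻¹{n!/s^(n+1)} = t^n with n=2. So L⁻¹{2/s^3} = t^2, and L⁻¹{24/s^3} = (24/2)·t^2 = 12·t^2

Final answer: 12·t^2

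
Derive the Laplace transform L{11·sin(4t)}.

L{sin(ωt)} = ω/(s² + ω²), so L{sin(4t)} = 4/(s² + 16). Then L{11·sin(4t)} = 11·4/(s² + 16) = 44/(s² + 16)

Final answer: 44/(s² + 16)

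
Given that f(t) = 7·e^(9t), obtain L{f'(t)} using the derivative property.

f(0) = 7, F(s) = 7/(s-9). L{f'(t)} = s·F(s) - f(0) = 7s/(s-9) - 7 = (7s - 7(s-9))/(s-9) = 63/(s-9)

Final answer: 63/(s-9)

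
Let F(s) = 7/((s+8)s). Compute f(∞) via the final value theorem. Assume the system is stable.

f(∞) = lim_{s→0} sF(s) = lim_{s→0} 7/(s+8) = 7/8

Final answer: 7/8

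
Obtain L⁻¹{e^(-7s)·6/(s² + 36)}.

L⁻¹{6/(s² + 36)} = sin(6t). By the time shift theorem, L⁻¹{e^(-as)F(s)} = u(t-a)f(t-a) with a=7, so L⁻¹{e^(-7s)·6/(s² + 36)} = u(t-7)·sin(6(t-7))

Final answer: u(t-7)·sin(6(t-7))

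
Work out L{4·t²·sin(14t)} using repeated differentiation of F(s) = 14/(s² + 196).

F(s) = 14/(s² + 196). F'(s) = -28s/(s² + 196)². F''(s) = -28(196 - 3s²)/(s² + 196)³ = (84s² - 5488)/(s² + 196)³. So L{t²·sin(14t)} = (-1)² F''(s) = (84s² - 5488)/(s² + 196)³. Then L{4·t²·sin(14t)} = 4·(84s² - 5488)/(s² + 196)³ = (336s² - 21952)/(s² + 196)³

Final answer: (336s² - 21952)/(s² + 196)³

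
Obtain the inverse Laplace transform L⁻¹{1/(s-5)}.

L⁻¹{1/(s-a)} = e^(at), so L⁻¹{1/(s-5)} = e^(5t)

Final answer: e^(5t)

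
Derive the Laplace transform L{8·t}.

L{t^n} = n!/s^(n+1), so L{t} = 1/s^2. Then L{8·t} = 8·1/s^2 = 8/s^2

Final answer: 8/s^2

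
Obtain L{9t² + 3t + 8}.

L{9t² + 3t + 8} = 9·2/s³ + 3/s² + 8/s = 18/s³ + 3/s² + 8/s

Final answer: 18/s³ + 3/s² + 8/s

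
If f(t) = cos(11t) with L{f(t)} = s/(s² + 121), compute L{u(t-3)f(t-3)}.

Time shift theorem: L{u(t-a)f(t-a)} = e^(-as)F(s). Here a=3, F(s) = s/(s² + 121), so L{u(t-3)f(t-3)} = e^(-3s)·s/(s² + 121)

Final answer: e^(-3s)·s/(s² + 121)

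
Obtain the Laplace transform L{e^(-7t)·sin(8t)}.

L{e^(at)·sin(ωt)} = ω/((s-a)² + ω²), so L{e^(-7t)·sin(8t)} = 8/((s+7)² + 64)

Final answer: 8/((s+7)² + 64)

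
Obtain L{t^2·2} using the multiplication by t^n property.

L{2} = 2/s. d^1/ds^1[1/s] = -1/s². d^2/ds^2[1/s] = 2/s^3. So L{t^2} = (-1)^{2}·2/s^3 = 2/s^3. Then L{t^2·2} = 2·2/s^3 = 4/s^3

Final answer: 4/s^3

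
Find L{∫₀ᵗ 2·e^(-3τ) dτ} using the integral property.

L{∫₀ᵗ f(τ)dτ} = F(s)/s with F(s) = 2/(s+3), so L{∫₀ᵗ 2·e^(-3τ) dτ} = 2/(s(s+3))

Final answer: 2/(s(s+3))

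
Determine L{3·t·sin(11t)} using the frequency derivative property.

L{sin(11t)} = 11/(s² + 121). By L{t·f(t)} = -F'(s): -d/ds[11/(s² + 121)] = -(11)·(-2s)/(s² + 121)² = 22s/(s² + 121)². Then L{3·t·sin(11t)} = 3·22s/(s² + 121)² = 66s/(s² + 121)²

Final answer: 66s/(s² + 121)²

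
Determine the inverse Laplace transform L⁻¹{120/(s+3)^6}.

L⁻¹{n!/(s-a)^(n+1)} = t^n·e^(at), so L⁻¹{120/(s+3)^6} = t^5·e^(-3t)

Final answer: t^5·e^(-3t)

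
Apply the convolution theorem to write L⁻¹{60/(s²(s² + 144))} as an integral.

60/(s²(s² + 144)) = (1/s²)·(60/(s² + 144)) = L{t}·L{5·sin(12t)}. So f(t) = t*(5·sin(12t)) = ∫₀ᵗ 5τ·sin(12(t-τ)) dτ

Final answer: ∫₀ᵗ 5τ·sin(12(t-τ)) dτ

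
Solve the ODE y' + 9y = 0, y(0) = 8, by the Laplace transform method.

L{y'} + 9L{y} = 0. sY - 8 + 9Y = 0. Y(s+9) = 8. Y = 8/(s+9)

Final answer: y(t) = 8e^(-9t)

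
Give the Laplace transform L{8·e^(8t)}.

L{e^(at)} = 1/(s-a), so L{e^(8t)} = 1/(s-8). Then L{8·e^(8t)} = 8/(s-8)

Final answer: 8/(s-8)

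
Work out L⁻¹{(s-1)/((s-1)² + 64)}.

Using frequency shift: L⁻¹{(s-a)/((s-a)² + b²)} = e^(at)cos(bt). Here a=1, b=8

Final answer: e^t·cos(8t)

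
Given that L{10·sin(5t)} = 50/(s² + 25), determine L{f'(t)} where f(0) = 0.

L{f'(t)} = s·F(s) - f(0) = s·50/(s² + 25) - 0 = 50s/(s² + 25)

Final answer: 50s/(s² + 25)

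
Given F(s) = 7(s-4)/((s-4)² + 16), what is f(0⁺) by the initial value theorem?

f(0⁺) = lim_{s→∞} sF(s) = lim_{s→∞} 7s(s-4)/((s-4)² + 16) = 7

Final answer: 7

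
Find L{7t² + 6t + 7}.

L{7t² + 6t + 7} = 7·2/s³ + 6/s² + 7/s = 14/s³ + 6/s² + 7/s

Final answer: 14/s³ + 6/s² + 7/s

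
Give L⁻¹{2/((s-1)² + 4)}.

Form: b/((s-a)² + b²) → e^(at)sin(bt). With a=1, b=2

Final answer: e^t·sin(2t)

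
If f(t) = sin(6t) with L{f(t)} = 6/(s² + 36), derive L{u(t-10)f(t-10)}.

Time shift theorem: L{u(t-a)f(t-a)} = e^(-as)F(s). Here a=10, F(s) = 6/(s² + 36), so L{u(t-10)f(t-10)} = e^(-10s)·6/(s² + 36)

Final answer: e^(-10s)·6/(s² + 36)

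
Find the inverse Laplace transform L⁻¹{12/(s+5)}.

L⁻¹{1/(s-a)} = e^(at), so L⁻¹{1/(s+5)} = e^(-5t), and L⁻¹{12/(s+5)} = 12·e^(-5t)

Final answer: 12·e^(-5t)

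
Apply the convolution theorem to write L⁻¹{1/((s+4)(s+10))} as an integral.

1/((s+4)(s+10)) = (1/(s+4))·(1/(s+10)) = L{e^(-4t)}·L{e^(-10t)}. So f(t) = e^(-4t)*e^(-10t) = ∫₀ᵗ e^(-4τ)·e^(-10(t-τ)) dτ

Final answer: ∫₀ᵗ e^(-4τ)·e^(-10(t-τ)) dτ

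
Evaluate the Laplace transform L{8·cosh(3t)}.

L{cosh(ωt)} = s/(s² - ω²), so L{cosh(3t)} = s/(s² - 9). Then L{8·cosh(3t)} = 8·s/(s² - 9) = 8s/(s² - 9)

Final answer: 8s/(s² - 9)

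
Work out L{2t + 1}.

L{2t + 1} = 2·L{t} + L{1} = 2/s² + 1/s

Final answer: 2/s² + 1/s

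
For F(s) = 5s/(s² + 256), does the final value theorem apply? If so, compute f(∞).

The final value theorem requires all poles of sF(s) in the left half-plane. sF(s) = 5s²/(s² + 256) has poles at s = ±16i (imaginary axis). Theorem does NOT apply (oscillatory system).

Final answer: Not applicable (oscillatory)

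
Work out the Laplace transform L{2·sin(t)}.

L{sin(ωt)} = ω/(s² + ω²), so L{sin(t)} = 1/(s² + 1). Then L{2·sin(t)} = 2·1/(s² + 1) = 2/(s² + 1)

Final answer: 2/(s² + 1)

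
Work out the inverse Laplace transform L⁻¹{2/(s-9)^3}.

L⁻¹{n!/(s-a)^(n+1)} = t^n·e^(at), so L⁻¹{2/(s-9)^3} = t^2·e^(9t)

Final answer: t^2·e^(9t)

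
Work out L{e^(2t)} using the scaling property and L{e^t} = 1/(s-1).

Using L{f(at)} = (1/a)F(s/a) with a=2 and f(t) = e^t: L{e^(2t)} = (1/2) · 1/((s/2)-1) = (1/2) · 2/(s-2) = 1/(s-2)

Final answer: 1/(s-2)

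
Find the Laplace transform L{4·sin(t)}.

L{sin(ωt)} = ω/(s² + ω²), so L{sin(t)} = 1/(s² + 1). Then L{4·sin(t)} = 4·1/(s² + 1) = 4/(s² + 1)

Final answer: 4/(s² + 1)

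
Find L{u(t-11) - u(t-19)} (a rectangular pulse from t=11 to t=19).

L{u(t-a)} = e^(-as)/s. L{u(t-11) - u(t-19)} = (e^(-11s) - e^(-19s))/s

Final answer: (e^(-11s) - e^(-19s))/s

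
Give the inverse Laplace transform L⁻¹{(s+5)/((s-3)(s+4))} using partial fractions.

Using partial fractions, f(t) = (8e^(3t) - e^(-4t))/7

Final answer: (8e^(3t) - e^(-4t))/7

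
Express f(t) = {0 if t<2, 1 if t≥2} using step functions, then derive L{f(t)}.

f(t) = u(t-2). L{u(t-2)} = e^(-2s)/s, so L{f(t)} = e^(-2s)/s

Final answer: e^(-2s)/s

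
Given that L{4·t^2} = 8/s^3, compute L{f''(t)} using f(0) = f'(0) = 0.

L{f''(t)} = s²F(s) - sf(0) - f'(0) = s²·8/s^3 - 0 - 0 = 8/s

Final answer: 8/s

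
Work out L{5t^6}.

L{t^n} = n!/s^(n+1). So L{5t^6} = 5·6!/s^7 = 3600/s^7

Final answer: 3600/s^7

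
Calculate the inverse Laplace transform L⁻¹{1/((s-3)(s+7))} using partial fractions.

Decompose: A/(s-3) + B/(s+7). A = 1/10, B = -1/10. f(t) = (e^(3t) - e^(-7t))/10

Final answer: (e^(3t) - e^(-7t))/10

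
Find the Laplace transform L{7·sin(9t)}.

L{sin(ωt)} = ω/(s² + ω²), so L{sin(9t)} = 9/(s² + 81). Then L{7·sin(9t)} = 7·9/(s² + 81) = 63/(s² + 81)

Final answer: 63/(s² + 81)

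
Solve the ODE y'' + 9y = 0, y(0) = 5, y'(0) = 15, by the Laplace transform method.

L{y''} + 9L{y} = 0. s²Y - 5s - 15 + 9Y = 0. Y(s² + 9) = 5s + 15. Y = (5s + 15)/(s² + 9). Inverting: y(t) = 5cos(3t) + 5sin(3t)

Final answer: y(t) = 5cos(3t) + 5sin(3t)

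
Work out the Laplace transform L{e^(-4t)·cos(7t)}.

L{e^(at)·cos(ωt)} = (s-a)/((s-a)² + ω²), so L{e^(-4t)·cos(7t)} = (s+4)/((s+4)² + 49)

Final answer: (s+4)/((s+4)² + 49)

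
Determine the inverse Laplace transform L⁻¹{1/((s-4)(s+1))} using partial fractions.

Decompose: A/(s-4) + B/(s+1). A = 1/5, B = -1/5. f(t) = (e^(4t) - e^(-t))/5

Final answer: (e^(4t) - e^(-t))/5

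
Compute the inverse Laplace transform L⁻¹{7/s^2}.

L⁻¹{n!/s^(n+1)} = t^n with n=1. So L⁻¹{1/s^2} = t, and L⁻¹{7/s^2} = (7/1)·t = 7·t

Final answer: 7·t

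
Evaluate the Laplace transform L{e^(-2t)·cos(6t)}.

L{e^(at)·cos(ωt)} = (s-a)/((s-a)² + ω²), so L{e^(-2t)·cos(6t)} = (s+2)/((s+2)² + 36)

Final answer: (s+2)/((s+2)² + 36)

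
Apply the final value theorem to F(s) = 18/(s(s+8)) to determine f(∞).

f(∞) = lim_{s→0} s·18/(s(s+8)) = lim_{s→0} 18/(s+8) = 18/8 = 9/4

Final answer: 9/4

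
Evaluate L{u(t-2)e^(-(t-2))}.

u(t-a)f(t-a) with f(t)=e^(-t). L{e^(-t)} = 1/(s+1). By time shift: e^(-2s)/(s+1)

Final answer: e^(-2s)/(s+1)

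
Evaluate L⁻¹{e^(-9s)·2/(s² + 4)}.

L⁻¹{2/(s² + 4)} = sin(2t). By the time shift theorem, L⁻¹{e^(-as)F(s)} = u(t-a)f(t-a) with a=9, so L⁻¹{e^(-9s)·2/(s² + 4)} = u(t-9)·sin(2(t-9))

Final answer: u(t-9)·sin(2(t-9))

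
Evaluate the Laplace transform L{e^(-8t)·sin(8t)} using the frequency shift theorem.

Frequency shift: L{e^(at)f(t)} = F(s-a). L{e^(-8t)·sin(8t)} = 8/((s+8)² + 64)

Final answer: 8/((s+8)² + 64)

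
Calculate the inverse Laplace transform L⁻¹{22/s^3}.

L⁻¹{n!/s^(n+1)} = t^n with n=2. So L⁻¹{2/s^3} = t^2, and L⁻¹{22/s^3} = (22/2)·t^2 = 11·t^2

Final answer: 11·t^2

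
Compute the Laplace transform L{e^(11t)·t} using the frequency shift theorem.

L{e^(at)·t^n} = n!/(s-a)^(n+1), so L{e^(11t)·t} = 1/(s-11)^2

Final answer: 1/(s-11)^2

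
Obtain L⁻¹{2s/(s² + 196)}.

This is the form c·s/(s² + a²) with a = 14, c = 2. L⁻¹ = 2·cos(14t)

Final answer: 2·cos(14t)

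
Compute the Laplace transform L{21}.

L{21} = 21 · L{1} = 21/s

Final answer: 21/s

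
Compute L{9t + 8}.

L{9t + 8} = 9·L{t} + 8·L{1} = 9/s² + 8/s

Final answer: 9/s² + 8/s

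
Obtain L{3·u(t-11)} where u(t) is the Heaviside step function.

L{u(t-a)} = e^(-as)/s. Here a=11, so L{u(t-11)} = e^(-11s)/s, and L{3·u(t-11)} = 3·e^(-11s)/s

Final answer: 3·e^(-11s)/s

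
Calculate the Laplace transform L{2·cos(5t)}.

L{cos(ωt)} = s/(s² + ω²), so L{cos(5t)} = s/(s² + 25). Then L{2·cos(5t)} = 2·s/(s² + 25) = 2s/(s² + 25)

Final answer: 2s/(s² + 25)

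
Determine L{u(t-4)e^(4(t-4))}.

u(t-a)f(t-a) with f(t)=e^(4t). L{e^(4t)} = 1/(s-4). By time shift: e^(-4s)/(s-4)

Final answer: e^(-4s)/(s-4)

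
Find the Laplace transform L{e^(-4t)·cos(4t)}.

L{e^(at)·cos(ωt)} = (s-a)/((s-a)² + ω²), so L{e^(-4t)·cos(4t)} = (s+4)/((s+4)² + 16)

Final answer: (s+4)/((s+4)² + 16)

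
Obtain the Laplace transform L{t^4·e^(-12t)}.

L{t^n·e^(at)} = n!/(s-a)^(n+1), so L{t^4·e^(-12t)} = 24/(s+12)^5

Final answer: 24/(s+12)^5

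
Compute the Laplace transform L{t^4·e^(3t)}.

L{t^n·e^(at)} = n!/(s-a)^(n+1), so L{t^4·e^(3t)} = 24/(s-3)^5

Final answer: 24/(s-3)^5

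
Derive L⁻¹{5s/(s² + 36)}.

This is the form c·s/(s² + a²) with a = 6, c = 5. L⁻¹ = 5·cos(6t)

Final answer: 5·cos(6t)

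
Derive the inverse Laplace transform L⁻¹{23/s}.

L⁻¹{c/s} = c, so L⁻¹{23/s} = 23

Final answer: 23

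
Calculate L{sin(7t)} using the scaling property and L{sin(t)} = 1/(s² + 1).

Using L{f(at)} = (1/a)F(s/a) with a=7: L{sin(7t)} = (1/7) · 1/((s/7)² + 1) = (1/7) · 1·49/(s² + 49) = 7/(s² + 49)

Final answer: 7/(s² + 49)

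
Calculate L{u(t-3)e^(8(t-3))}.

u(t-a)f(t-a) with f(t)=e^(8t). L{e^(8t)} = 1/(s-8). By time shift: e^(-3s)/(s-8)

Final answer: e^(-3s)/(s-8)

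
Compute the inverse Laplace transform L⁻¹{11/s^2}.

L⁻¹{n!/s^(n+1)} = t^n with n=1. So L⁻¹{1/s^2} = t, and L⁻¹{11/s^2} = (11/1)·t = 11·t

Final answer: 11·t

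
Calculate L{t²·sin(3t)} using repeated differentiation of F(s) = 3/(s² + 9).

F(s) = 3/(s² + 9). F'(s) = -6s/(s² + 9)². F''(s) = -6(9 - 3s²)/(s² + 9)³ = (18s² - 54)/(s² + 9)³. So L{t²·sin(3t)} = (-1)² F''(s) = (18s² - 54)/(s² + 9)³

Final answer: (18s² - 54)/(s² + 9)³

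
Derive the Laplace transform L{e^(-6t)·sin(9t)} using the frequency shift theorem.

Frequency shift: L{e^(at)f(t)} = F(s-a). L{e^(-6t)·sin(9t)} = 9/((s+6)² + 81)

Final answer: 9/((s+6)² + 81)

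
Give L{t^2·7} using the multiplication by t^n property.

L{7} = 7/s. d^1/ds^1[1/s] = -1/s². d^2/ds^2[1/s] = 2/s^3. So L{t^2} = (-1)^{2}·2/s^3 = 2/s^3. Then L{t^2·7} = 7·2/s^3 = 14/s^3

Final answer: 14/s^3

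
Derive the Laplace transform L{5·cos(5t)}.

L{cos(ωt)} = s/(s² + ω²), so L{cos(5t)} = s/(s² + 25). Then L{5·cos(5t)} = 5·s/(s² + 25) = 5s/(s² + 25)

Final answer: 5s/(s² + 25)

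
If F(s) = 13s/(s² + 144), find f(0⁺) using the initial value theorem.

f(0⁺) = lim_{s→∞} s·13s/(s² + 144) = lim_{s→∞} 13s²/(s² + 144) = 13

Final answer: 13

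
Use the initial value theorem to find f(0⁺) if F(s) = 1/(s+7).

f(0⁺) = lim_{s→∞} s·1/(s+7) = lim_{s→∞} s/(s+7) = 1

Final answer: 1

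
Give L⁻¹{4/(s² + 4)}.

This is the form c·a/(s² + a²) with a = 2, c = 2. L⁻¹ = 2·sin(2t)

Final answer: 2·sin(2t)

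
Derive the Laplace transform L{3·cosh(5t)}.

L{cosh(ωt)} = s/(s² - ω²), so L{cosh(5t)} = s/(s² - 25). Then L{3·cosh(5t)} = 3·s/(s² - 25) = 3s/(s² - 25)

Final answer: 3s/(s² - 25)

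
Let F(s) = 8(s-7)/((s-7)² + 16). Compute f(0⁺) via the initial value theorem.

f(0⁺) = lim_{s→∞} sF(s) = lim_{s→∞} 8s(s-7)/((s-7)² + 16) = 8

Final answer: 8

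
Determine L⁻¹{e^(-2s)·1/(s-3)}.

L⁻¹{1/(s-3)} = e^(3t). By the time shift theorem, L⁻¹{e^(-as)F(s)} = u(t-a)f(t-a) with a=2, so L⁻¹{e^(-2s)·1/(s-3)} = u(t-2)·e^(3(t-2))

Final answer: u(t-2)·e^(3(t-2))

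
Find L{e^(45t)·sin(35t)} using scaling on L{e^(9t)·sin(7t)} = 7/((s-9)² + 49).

Scaling with a=5: L{e^(45t)·sin(35t)} = (1/5) · 7/((s/5-9)² + 49). Simplifying: 35/((s-45)² + 1225)

Final answer: 35/((s-45)² + 1225)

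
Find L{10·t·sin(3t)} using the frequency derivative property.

L{sin(3t)} = 3/(s² + 9). By L{t·f(t)} = -F'(s): -d/ds[3/(s² + 9)] = -(3)·(-2s)/(s² + 9)² = 6s/(s² + 9)². Then L{10·t·sin(3t)} = 10·6s/(s² + 9)² = 60s/(s² + 9)²

Final answer: 60s/(s² + 9)²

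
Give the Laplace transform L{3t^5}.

L{3t^5} = 3 · L{t^5} = 3 · 120/s^6 = 360/s^6

Final answer: 360/s^6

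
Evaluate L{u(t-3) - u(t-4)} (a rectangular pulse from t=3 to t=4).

L{u(t-a)} = e^(-as)/s. L{u(t-3) - u(t-4)} = (e^(-3s) - e^(-4s))/s

Final answer: (e^(-3s) - e^(-4s))/s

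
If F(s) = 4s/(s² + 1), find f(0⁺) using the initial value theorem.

f(0⁺) = lim_{s→∞} s·4s/(s² + 1) = lim_{s→∞} 4s²/(s² + 1) = 4

Final answer: 4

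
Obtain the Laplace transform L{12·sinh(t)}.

L{sinh(ωt)} = ω/(s² - ω²), so L{sinh(t)} = 1/(s² - 1). Then L{12·sinh(t)} = 12·1/(s² - 1) = 12/(s² - 1)

Final answer: 12/(s² - 1)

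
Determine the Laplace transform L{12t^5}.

L{12t^5} = 12 · L{t^5} = 12 · 120/s^6 = 1440/s^6

Final answer: 1440/s^6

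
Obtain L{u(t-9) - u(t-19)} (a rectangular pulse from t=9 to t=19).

L{u(t-a)} = e^(-as)/s. L{u(t-9) - u(t-19)} = (e^(-9s) - e^(-19s))/s

Final answer: (e^(-9s) - e^(-19s))/s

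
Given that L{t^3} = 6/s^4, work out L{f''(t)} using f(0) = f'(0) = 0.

L{f''(t)} = s²F(s) - sf(0) - f'(0) = s²·6/s^4 - 0 - 0 = 6/s^2

Final answer: 6/s^2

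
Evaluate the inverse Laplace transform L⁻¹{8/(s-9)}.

L⁻¹{1/(s-a)} = e^(at), so L⁻¹{1/(s-9)} = e^(9t), and L⁻¹{8/(s-9)} = 8·e^(9t)

Final answer: 8·e^(9t)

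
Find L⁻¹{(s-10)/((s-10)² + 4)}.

Using frequency shift: L⁻¹{(s-a)/((s-a)² + b²)} = e^(at)cos(bt). Here a=10, b=2

Final answer: e^(10t)·cos(2t)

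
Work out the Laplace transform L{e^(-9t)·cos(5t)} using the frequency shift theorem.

Frequency shift: L{e^(at)f(t)} = F(s-a). L{e^(-9t)·cos(5t)} = (s+9)/((s+9)² + 25)

Final answer: (s+9)/((s+9)² + 25)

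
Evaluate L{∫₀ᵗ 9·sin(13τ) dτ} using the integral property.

L{∫₀ᵗ f(τ)dτ} = F(s)/s with F(s) = 117/(s² + 169), so the result is (117/(s² + 169))/s = 117/(s(s² + 169))

Final answer: 117/(s(s² + 169))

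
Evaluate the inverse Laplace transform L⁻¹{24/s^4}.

L⁻¹{n!/s^(n+1)} = t^n with n=3. So L⁻¹{6/s^4} = t^3, and L⁻¹{24/s^4} = (24/6)·t^3 = 4·t^3

Final answer: 4·t^3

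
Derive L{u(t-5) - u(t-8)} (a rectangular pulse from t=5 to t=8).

L{u(t-a)} = e^(-as)/s. L{u(t-5) - u(t-8)} = (e^(-5s) - e^(-8s))/s

Final answer: (e^(-5s) - e^(-8s))/s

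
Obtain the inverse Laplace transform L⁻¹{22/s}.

L⁻¹{c/s} = c, so L⁻¹{22/s} = 22

Final answer: 22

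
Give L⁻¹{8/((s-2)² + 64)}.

Form: b/((s-a)² + b²) → e^(at)sin(bt). With a=2, b=8

Final answer: e^(2t)·sin(8t)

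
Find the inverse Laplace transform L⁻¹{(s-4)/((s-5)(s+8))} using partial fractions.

Using partial fractions, f(t) = (e^(5t) + 12e^(-8t))/13

Final answer: (e^(5t) + 12e^(-8t))/13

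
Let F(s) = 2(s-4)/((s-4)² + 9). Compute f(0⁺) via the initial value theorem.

f(0⁺) = lim_{s→∞} sF(s) = lim_{s→∞} 2s(s-4)/((s-4)² + 9) = 2

Final answer: 2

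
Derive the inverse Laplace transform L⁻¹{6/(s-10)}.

L⁻¹{1/(s-a)} = e^(at), so L⁻¹{1/(s-10)} = e^(10t), and L⁻¹{6/(s-10)} = 6·e^(10t)

Final answer: 6·e^(10t)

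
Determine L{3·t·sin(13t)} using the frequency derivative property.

L{sin(13t)} = 13/(s² + 169). By L{t·f(t)} = -F'(s): -d/ds[13/(s² + 169)] = -(13)·(-2s)/(s² + 169)² = 26s/(s² + 169)². Then L{3·t·sin(13t)} = 3·26s/(s² + 169)² = 78s/(s² + 169)²

Final answer: 78s/(s² + 169)²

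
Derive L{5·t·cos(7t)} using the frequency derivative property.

L{cos(7t)} = s/(s² + 49). Derivative: d/ds[s/(s² + 49)] = [(s² + 49) - s·2s]/(s² + 49)² = (49 - s²)/(s² + 49)². So L{t·cos(7t)} = -F'(s) = (s² - 49)/(s² + 49)². Then L{5·t·cos(7t)} = 5·(s² - 49)/(s² + 49)²

Final answer: 5·(s² - 49)/(s² + 49)²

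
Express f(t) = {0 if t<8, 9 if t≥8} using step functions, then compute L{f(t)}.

f(t) = 9·u(t-8). L{u(t-8)} = e^(-8s)/s, so L{f(t)} = 9·e^(-8s)/s

Final answer: 9·e^(-8s)/s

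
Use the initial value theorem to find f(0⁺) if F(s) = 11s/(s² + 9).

f(0⁺) = lim_{s→∞} s·11s/(s² + 9) = lim_{s→∞} 11s²/(s² + 9) = 11

Final answer: 11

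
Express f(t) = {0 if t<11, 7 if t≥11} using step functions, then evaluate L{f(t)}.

f(t) = 7·u(t-11). L{u(t-11)} = e^(-11s)/s, so L{f(t)} = 7·e^(-11s)/s

Final answer: 7·e^(-11s)/s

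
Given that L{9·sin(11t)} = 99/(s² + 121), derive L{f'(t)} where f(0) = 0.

L{f'(t)} = s·F(s) - f(0) = s·99/(s² + 121) - 0 = 99s/(s² + 121)

Final answer: 99s/(s² + 121)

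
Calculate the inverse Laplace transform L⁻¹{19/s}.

L⁻¹{c/s} = c, so L⁻¹{19/s} = 19

Final answer: 19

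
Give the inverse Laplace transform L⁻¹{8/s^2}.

L⁻¹{n!/s^(n+1)} = t^n with n=1. So L⁻¹{1/s^2} = t, and L⁻¹{8/s^2} = (8/1)·t = 8·t

Final answer: 8·t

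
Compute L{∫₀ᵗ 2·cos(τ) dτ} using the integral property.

L{∫₀ᵗ f(τ)dτ} = F(s)/s with F(s) = 2s/(s² + 1), so the result is (2s/(s² + 1))/s = 2/(s² + 1)

Final answer: 2/(s² + 1)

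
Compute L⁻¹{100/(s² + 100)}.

This is the form c·a/(s² + a²) with a = 10, c = 10. L⁻¹ = 10·sin(10t)

Final answer: 10·sin(10t)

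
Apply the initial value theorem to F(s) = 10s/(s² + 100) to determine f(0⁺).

f(0⁺) = lim_{s→∞} s·10s/(s² + 100) = lim_{s→∞} 10s²/(s² + 100) = 10

Final answer: 10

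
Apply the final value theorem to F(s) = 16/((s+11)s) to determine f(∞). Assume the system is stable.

f(∞) = lim_{s→0} sF(s) = lim_{s→0} 16/(s+11) = 16/11

Final answer: 16/11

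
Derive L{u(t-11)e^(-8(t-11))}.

u(t-a)f(t-a) with f(t)=e^(-8t). L{e^(-8t)} = 1/(s+8). By time shift: e^(-11s)/(s+8)

Final answer: e^(-11s)/(s+8)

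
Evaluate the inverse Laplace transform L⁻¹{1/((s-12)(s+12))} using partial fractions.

Decompose: A/(s-12) + B/(s+12). A = 1/24, B = -1/24. f(t) = (e^(12t) - e^(-12t))/24

Final answer: (e^(12t) - e^(-12t))/24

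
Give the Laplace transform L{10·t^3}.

L{t^n} = n!/s^(n+1), so L{t^3} = 6/s^4. Then L{10·t^3} = 10·6/s^4 = 60/s^4

Final answer: 60/s^4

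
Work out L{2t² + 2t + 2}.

L{2t² + 2t + 2} = 2·2/s³ + 2/s² + 2/s = 4/s³ + 2/s² + 2/s

Final answer: 4/s³ + 2/s² + 2/s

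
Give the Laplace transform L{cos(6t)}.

L{cos(ωt)} = s/(s² + ω²), so L{cos(6t)} = s/(s² + 36)

Final answer: s/(s² + 36)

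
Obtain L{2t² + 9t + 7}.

L{2t² + 9t + 7} = 2·2/s³ + 9/s² + 7/s = 4/s³ + 9/s² + 7/s

Final answer: 4/s³ + 9/s² + 7/s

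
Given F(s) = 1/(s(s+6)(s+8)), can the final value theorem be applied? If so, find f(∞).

Poles of sF(s) = 1/((s+6)(s+8)) are at s = -6 and s = -8, both in the left half-plane. Theorem applies. f(∞) = lim_{s→0} sF(s) = 1/(6·8) = 1/48

Final answer: 1/48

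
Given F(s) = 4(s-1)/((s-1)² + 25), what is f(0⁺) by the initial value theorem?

f(0⁺) = lim_{s→∞} sF(s) = lim_{s→∞} 4s(s-1)/((s-1)² + 25) = 4

Final answer: 4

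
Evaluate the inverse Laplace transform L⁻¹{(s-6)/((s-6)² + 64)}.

Using frequency shift, L⁻¹{(s-6)/((s-6)² + 64)} = e^(6t)·cos(8t)

Final answer: e^(6t)·cos(8t)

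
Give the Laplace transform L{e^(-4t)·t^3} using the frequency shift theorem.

L{e^(at)·t^n} = n!/(s-a)^(n+1), so L{e^(-4t)·t^3} = 6/(s+4)^4

Final answer: 6/(s+4)^4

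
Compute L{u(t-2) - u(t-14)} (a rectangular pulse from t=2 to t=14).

L{u(t-a)} = e^(-as)/s. L{u(t-2) - u(t-14)} = (e^(-2s) - e^(-14s))/s

Final answer: (e^(-2s) - e^(-14s))/s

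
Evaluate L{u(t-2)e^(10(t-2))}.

u(t-a)f(t-a) with f(t)=e^(10t). L{e^(10t)} = 1/(s-10). By time shift: e^(-2s)/(s-10)

Final answer: e^(-2s)/(s-10)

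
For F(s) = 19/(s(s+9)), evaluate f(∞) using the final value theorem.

f(∞) = lim_{s→0} s·19/(s(s+9)) = lim_{s→0} 19/(s+9) = 19/9 = 19/9

Final answer: 19/9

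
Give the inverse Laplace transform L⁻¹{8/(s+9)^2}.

L⁻¹{n!/(s-a)^(n+1)} = t^n·e^(at) with n=1, a=-9. So L⁻¹{1/(s+9)^2} = t·e^(-9t), and L⁻¹{8/(s+9)^2} = (8/1)·t·e^(-9t) = 8·t·e^(-9t)

Final answer: 8·t·e^(-9t)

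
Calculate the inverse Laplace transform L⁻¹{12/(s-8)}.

L⁻¹{1/(s-a)} = e^(at), so L⁻¹{1/(s-8)} = e^(8t), and L⁻¹{12/(s-8)} = 12·e^(8t)

Final answer: 12·e^(8t)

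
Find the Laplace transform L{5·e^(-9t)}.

L{e^(at)} = 1/(s-a), so L{e^(-9t)} = 1/(s+9). Then L{5·e^(-9t)} = 5/(s+9)

Final answer: 5/(s+9)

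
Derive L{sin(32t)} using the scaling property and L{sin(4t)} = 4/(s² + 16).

Using L{f(at)} = (1/a)F(s/a) with a=8: L{sin(32t)} = (1/8) · 4/((s/8)² + 16) = (1/8) · 4·64/(s² + 1024) = 32/(s² + 1024)

Final answer: 32/(s² + 1024)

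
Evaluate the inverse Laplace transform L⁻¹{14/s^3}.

L⁻¹{n!/s^(n+1)} = t^n with n=2. So L⁻¹{2/s^3} = t^2, and L⁻¹{14/s^3} = (14/2)·t^2 = 7·t^2

Final answer: 7·t^2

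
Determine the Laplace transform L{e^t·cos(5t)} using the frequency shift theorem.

Frequency shift: L{e^(at)f(t)} = F(s-a). L{e^t·cos(5t)} = (s-1)/((s-1)² + 25)

Final answer: (s-1)/((s-1)² + 25)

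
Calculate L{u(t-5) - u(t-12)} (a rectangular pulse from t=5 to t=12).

L{u(t-a)} = e^(-as)/s. L{u(t-5) - u(t-12)} = (e^(-5s) - e^(-12s))/s

Final answer: (e^(-5s) - e^(-12s))/s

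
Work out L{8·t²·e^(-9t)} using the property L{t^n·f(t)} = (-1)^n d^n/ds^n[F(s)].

L{e^(-9t)} = 1/(s+9). d/ds[1/(s+9)] = -1/(s+9)². d²/ds²[1/(s+9)] = 2/(s+9)³. So L{t²·e^(-9t)} = (-1)² · 2/(s+9)³ = 2/(s+9)³. Then L{8·t²·e^(-9t)} = 8·2/(s+9)³ = 16/(s+9)³

Final answer: 16/(s+9)³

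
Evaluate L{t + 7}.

L{t + 7} = L{t} + 7·L{1} = 1/s² + 7/s

Final answer: 1/s² + 7/s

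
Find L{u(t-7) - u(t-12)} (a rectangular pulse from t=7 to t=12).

L{u(t-a)} = e^(-as)/s. L{u(t-7) - u(t-12)} = (e^(-7s) - e^(-12s))/s

Final answer: (e^(-7s) - e^(-12s))/s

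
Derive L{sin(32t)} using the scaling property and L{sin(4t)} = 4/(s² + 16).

Using L{f(at)} = (1/a)F(s/a) with a=8: L{sin(32t)} = (1/8) · 4/((s/8)² + 16) = (1/8) · 4·64/(s² + 1024) = 32/(s² + 1024)

Final answer: 32/(s² + 1024)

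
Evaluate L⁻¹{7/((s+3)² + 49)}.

Form: b/((s-a)² + b²) → e^(at)sin(bt). With a=-3, b=7

Final answer: e^(-3t)·sin(7t)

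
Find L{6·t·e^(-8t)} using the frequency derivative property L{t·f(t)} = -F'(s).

L{e^(-8t)} = 1/(s+8). By frequency derivative: L{t·e^(-8t)} = -d/ds[1/(s+8)] = -(-1)/(s+8)² = 1/(s+8)². Then L{6·t·e^(-8t)} = 6·1/(s+8)² = 6/(s+8)²

Final answer: 6/(s+8)²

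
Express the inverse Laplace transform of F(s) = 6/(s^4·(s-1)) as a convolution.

6/(s^4·(s-1)) = (6/s^4)·(1/(s-1)) = L{t^3}·L{e^t}. So f(t) = t^3*e^t = ∫₀ᵗ τ^3·e^(t-τ) dτ

Final answer: ∫₀ᵗ τ^3·e^(t-τ) dτ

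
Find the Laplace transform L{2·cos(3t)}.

L{cos(ωt)} = s/(s² + ω²), so L{cos(3t)} = s/(s² + 9). Then L{2·cos(3t)} = 2·s/(s² + 9) = 2s/(s² + 9)

Final answer: 2s/(s² + 9)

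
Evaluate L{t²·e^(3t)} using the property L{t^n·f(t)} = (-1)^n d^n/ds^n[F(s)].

L{e^(3t)} = 1/(s-3). d/ds[1/(s-3)] = -1/(s-3)². d²/ds²[1/(s-3)] = 2/(s-3)³. So L{t²·e^(3t)} = (-1)² · 2/(s-3)³ = 2/(s-3)³

Final answer: 2/(s-3)³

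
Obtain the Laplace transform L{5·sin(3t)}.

L{sin(ωt)} = ω/(s² + ω²), so L{sin(3t)} = 3/(s² + 9). Then L{5·sin(3t)} = 5·3/(s² + 9) = 15/(s² + 9)

Final answer: 15/(s² + 9)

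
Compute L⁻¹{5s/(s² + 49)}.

This is the form c·s/(s² + a²) with a = 7, c = 5. L⁻¹ = 5·cos(7t)

Final answer: 5·cos(7t)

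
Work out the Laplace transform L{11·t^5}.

L{t^n} = n!/s^(n+1), so L{t^5} = 120/s^6. Then L{11·t^5} = 11·120/s^6 = 1320/s^6

Final answer: 1320/s^6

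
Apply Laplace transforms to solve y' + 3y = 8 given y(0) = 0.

sY + 3Y = 8/s. Y = 8/(s(s+3)). Partial fractions: Y = 8/3/s - 8/3/(s+3)

Final answer: y(t) = 8/3(1 - e^(-3t))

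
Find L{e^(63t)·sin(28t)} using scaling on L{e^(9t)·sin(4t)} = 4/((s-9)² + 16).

Scaling with a=7: L{e^(63t)·sin(28t)} = (1/7) · 4/((s/7-9)² + 16). Simplifying: 28/((s-63)² + 784)

Final answer: 28/((s-63)² + 784)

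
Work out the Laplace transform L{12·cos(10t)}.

L{cos(ωt)} = s/(s² + ω²), so L{cos(10t)} = s/(s² + 100). Then L{12·cos(10t)} = 12·s/(s² + 100) = 12s/(s² + 100)

Final answer: 12s/(s² + 100)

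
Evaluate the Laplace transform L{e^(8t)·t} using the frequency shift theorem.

L{e^(at)·t^n} = n!/(s-a)^(n+1), so L{e^(8t)·t} = 1/(s-8)^2

Final answer: 1/(s-8)^2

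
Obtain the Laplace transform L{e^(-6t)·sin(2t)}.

L{e^(at)·sin(ωt)} = ω/((s-a)² + ω²), so L{e^(-6t)·sin(2t)} = 2/((s+6)² + 4)

Final answer: 2/((s+6)² + 4)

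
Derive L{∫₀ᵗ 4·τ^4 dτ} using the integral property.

L{∫₀ᵗ f(τ)dτ} = F(s)/s with f(t) = 4t^4. F(s) = 96/s^5, so L{∫₀ᵗ 4·τ^4 dτ} = (96/s^5)/s = 96/s^6. (Check: ∫₀ᵗ 4·τ^4 dτ = 4t^5/5.)

Final answer: 96/s^6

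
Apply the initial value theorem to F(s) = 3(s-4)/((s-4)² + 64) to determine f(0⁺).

f(0⁺) = lim_{s→∞} sF(s) = lim_{s→∞} 3s(s-4)/((s-4)² + 64) = 3

Final answer: 3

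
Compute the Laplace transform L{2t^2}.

L{2t^2} = 2 · L{t^2} = 2 · 2/s^3 = 4/s^3

Final answer: 4/s^3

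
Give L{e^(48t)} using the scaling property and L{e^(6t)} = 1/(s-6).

Using L{f(at)} = (1/a)F(s/a) with a=8 and f(t) = e^(6t): L{e^(48t)} = (1/8) · 1/((s/8)-6) = (1/8) · 8/(s-48) = 1/(s-48)

Final answer: 1/(s-48)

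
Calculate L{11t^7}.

L{t^n} = n!/s^(n+1). So L{11t^7} = 11·7!/s^8 = 55440/s^8

Final answer: 55440/s^8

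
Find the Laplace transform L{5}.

L{5} = 5 · L{1} = 5/s

Final answer: 5/s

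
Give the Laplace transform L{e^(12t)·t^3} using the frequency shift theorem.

L{e^(at)·t^n} = n!/(s-a)^(n+1), so L{e^(12t)·t^3} = 6/(s-12)^4

Final answer: 6/(s-12)^4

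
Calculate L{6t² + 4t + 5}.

L{6t² + 4t + 5} = 6·2/s³ + 4/s² + 5/s = 12/s³ + 4/s² + 5/s

Final answer: 12/s³ + 4/s² + 5/s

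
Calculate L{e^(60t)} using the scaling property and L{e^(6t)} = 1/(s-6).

Using L{f(at)} = (1/a)F(s/a) with a=10 and f(t) = e^(6t): L{e^(60t)} = (1/10) · 1/((s/10)-6) = (1/10) · 10/(s-60) = 1/(s-60)

Final answer: 1/(s-60)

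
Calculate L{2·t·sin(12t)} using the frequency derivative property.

L{sin(12t)} = 12/(s² + 144). By L{t·f(t)} = -F'(s): -d/ds[12/(s² + 144)] = -(12)·(-2s)/(s² + 144)² = 24s/(s² + 144)². Then L{2·t·sin(12t)} = 2·24s/(s² + 144)² = 48s/(s² + 144)²

Final answer: 48s/(s² + 144)²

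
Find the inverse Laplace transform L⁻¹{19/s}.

L⁻¹{c/s} = c, so L⁻¹{19/s} = 19

Final answer: 19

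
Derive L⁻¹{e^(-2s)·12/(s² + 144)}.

L⁻¹{12/(s² + 144)} = sin(12t). By the time shift theorem, L⁻¹{e^(-as)F(s)} = u(t-a)f(t-a) with a=2, so L⁻¹{e^(-2s)·12/(s² + 144)} = u(t-2)·sin(12(t-2))

Final answer: u(t-2)·sin(12(t-2))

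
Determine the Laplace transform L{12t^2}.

L{12t^2} = 12 · L{t^2} = 12 · 2/s^3 = 24/s^3

Final answer: 24/s^3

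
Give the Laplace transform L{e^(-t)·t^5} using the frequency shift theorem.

L{e^(at)·t^n} = n!/(s-a)^(n+1), so L{e^(-t)·t^5} = 120/(s+1)^6

Final answer: 120/(s+1)^6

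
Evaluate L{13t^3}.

L{t^n} = n!/s^(n+1). So L{13t^3} = 13·3!/s^4 = 78/s^4

Final answer: 78/s^4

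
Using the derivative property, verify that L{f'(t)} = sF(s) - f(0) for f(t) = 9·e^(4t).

f'(t) = 36e^(4t). Direct: L{f'(t)} = 36/(s-4). Property: s·9/(s-4) - 9 = (9s - 9(s-4))/(s-4) = 36/(s-4). ✓

Final answer: 36/(s-4)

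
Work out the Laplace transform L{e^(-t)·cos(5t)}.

L{e^(at)·cos(ωt)} = (s-a)/((s-a)² + ω²), so L{e^(-t)·cos(5t)} = (s+1)/((s+1)² + 25)

Final answer: (s+1)/((s+1)² + 25)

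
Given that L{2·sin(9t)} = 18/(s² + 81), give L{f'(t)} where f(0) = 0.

L{f'(t)} = s·F(s) - f(0) = s·18/(s² + 81) - 0 = 18s/(s² + 81)

Final answer: 18s/(s² + 81)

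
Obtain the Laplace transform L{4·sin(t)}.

L{sin(ωt)} = ω/(s² + ω²), so L{sin(t)} = 1/(s² + 1). Then L{4·sin(t)} = 4·1/(s² + 1) = 4/(s² + 1)

Final answer: 4/(s² + 1)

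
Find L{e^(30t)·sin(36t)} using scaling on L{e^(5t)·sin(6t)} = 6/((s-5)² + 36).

Scaling with a=6: L{e^(30t)·sin(36t)} = (1/6) · 6/((s/6-5)² + 36). Simplifying: 36/((s-30)² + 1296)

Final answer: 36/((s-30)² + 1296)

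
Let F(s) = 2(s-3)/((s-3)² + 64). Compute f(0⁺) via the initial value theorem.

f(0⁺) = lim_{s→∞} sF(s) = lim_{s→∞} 2s(s-3)/((s-3)² + 64) = 2

Final answer: 2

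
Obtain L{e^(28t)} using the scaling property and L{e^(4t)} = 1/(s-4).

Using L{f(at)} = (1/a)F(s/a) with a=7 and f(t) = e^(4t): L{e^(28t)} = (1/7) · 1/((s/7)-4) = (1/7) · 7/(s-28) = 1/(s-28)

Final answer: 1/(s-28)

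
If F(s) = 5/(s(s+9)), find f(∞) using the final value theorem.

f(∞) = lim_{s→0} s·5/(s(s+9)) = lim_{s→0} 5/(s+9) = 5/9 = 5/9

Final answer: 5/9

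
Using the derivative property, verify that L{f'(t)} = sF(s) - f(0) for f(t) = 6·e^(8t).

f'(t) = 48e^(8t). Direct: L{f'(t)} = 48/(s-8). Property: s·6/(s-8) - 6 = (6s - 6(s-8))/(s-8) = 48/(s-8). ✓

Final answer: 48/(s-8)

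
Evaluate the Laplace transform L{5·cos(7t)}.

L{cos(ωt)} = s/(s² + ω²), so L{cos(7t)} = s/(s² + 49). Then L{5·cos(7t)} = 5·s/(s² + 49) = 5s/(s² + 49)

Final answer: 5s/(s² + 49)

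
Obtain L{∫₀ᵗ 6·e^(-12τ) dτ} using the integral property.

L{∫₀ᵗ f(τ)dτ} = F(s)/s with F(s) = 6/(s+12), so L{∫₀ᵗ 6·e^(-12τ) dτ} = 6/(s(s+12))

Final answer: 6/(s(s+12))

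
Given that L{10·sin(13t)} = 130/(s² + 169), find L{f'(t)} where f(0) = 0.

L{f'(t)} = s·F(s) - f(0) = s·130/(s² + 169) - 0 = 130s/(s² + 169)

Final answer: 130s/(s² + 169)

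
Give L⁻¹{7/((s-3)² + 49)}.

Form: b/((s-a)² + b²) → e^(at)sin(bt). With a=3, b=7

Final answer: e^(3t)·sin(7t)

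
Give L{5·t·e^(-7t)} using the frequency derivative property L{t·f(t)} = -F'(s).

L{e^(-7t)} = 1/(s+7). By frequency derivative: L{t·e^(-7t)} = -d/ds[1/(s+7)] = -(-1)/(s+7)² = 1/(s+7)². Then L{5·t·e^(-7t)} = 5·1/(s+7)² = 5/(s+7)²

Final answer: 5/(s+7)²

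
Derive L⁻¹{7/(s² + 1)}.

This is the form c·a/(s² + a²) with a = 1, c = 7. L⁻¹ = 7·sin(t)

Final answer: 7·sin(t)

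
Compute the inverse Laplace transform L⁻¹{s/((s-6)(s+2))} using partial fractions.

Using partial fractions, f(t) = (6e^(6t) + 2e^(-2t))/8

Final answer: (6e^(6t) + 2e^(-2t))/8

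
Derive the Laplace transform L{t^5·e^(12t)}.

L{t^n·e^(at)} = n!/(s-a)^(n+1), so L{t^5·e^(12t)} = 120/(s-12)^6

Final answer: 120/(s-12)^6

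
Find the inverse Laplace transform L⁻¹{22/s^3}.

L⁻¹{n!/s^(n+1)} = t^n with n=2. So L⁻¹{2/s^3} = t^2, and L⁻¹{22/s^3} = (22/2)·t^2 = 11·t^2

Final answer: 11·t^2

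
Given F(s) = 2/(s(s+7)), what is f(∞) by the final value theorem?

f(∞) = lim_{s→0} s·2/(s(s+7)) = lim_{s→0} 2/(s+7) = 2/7 = 2/7

Final answer: 2/7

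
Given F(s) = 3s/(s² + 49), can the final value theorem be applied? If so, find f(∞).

The final value theorem requires all poles of sF(s) in the left half-plane. sF(s) = 3s²/(s² + 49) has poles at s = ±7i (imaginary axis). Theorem does NOT apply (oscillatory system).

Final answer: Not applicable (oscillatory)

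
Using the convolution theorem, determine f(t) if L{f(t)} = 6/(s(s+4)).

6/(s(s+4)) = (6/s)·(1/(s+4)) = L{6}·L{e^(-4t)}. By convolution, f(t) = 6*e^(-4t) = ∫₀ᵗ 6·e^(-4τ) dτ = 6·(1 - e^(-4t))/4

Final answer: 6·(1 - e^(-4t))/4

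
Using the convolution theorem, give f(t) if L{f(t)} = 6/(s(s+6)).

6/(s(s+6)) = (6/s)·(1/(s+6)) = L{6}·L{e^(-6t)}. By convolution, f(t) = 6*e^(-6t) = ∫₀ᵗ 6·e^(-6τ) dτ = 6·(1 - e^(-6t))/6

Final answer: 6·(1 - e^(-6t))/6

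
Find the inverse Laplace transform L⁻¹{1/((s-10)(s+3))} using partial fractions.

Decompose: A/(s-10) + B/(s+3). A = 1/13, B = -1/13. f(t) = (e^(10t) - e^(-3t))/13

Final answer: (e^(10t) - e^(-3t))/13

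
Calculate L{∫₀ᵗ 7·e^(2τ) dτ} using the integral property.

L{∫₀ᵗ f(τ)dτ} = F(s)/s with F(s) = 7/(s-2), so L{∫₀ᵗ 7·e^(2τ) dτ} = 7/(s(s-2))

Final answer: 7/(s(s-2))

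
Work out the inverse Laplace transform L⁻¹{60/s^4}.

L⁻¹{n!/s^(n+1)} = t^n with n=3. So L⁻¹{6/s^4} = t^3, and L⁻¹{60/s^4} = (60/6)·t^3 = 10·t^3

Final answer: 10·t^3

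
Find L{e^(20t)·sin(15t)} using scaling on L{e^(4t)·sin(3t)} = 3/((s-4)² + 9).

Scaling with a=5: L{e^(20t)·sin(15t)} = (1/5) · 3/((s/5-4)² + 9). Simplifying: 15/((s-20)² + 225)

Final answer: 15/((s-20)² + 225)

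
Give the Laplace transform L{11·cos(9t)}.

L{cos(ωt)} = s/(s² + ω²), so L{cos(9t)} = s/(s² + 81). Then L{11·cos(9t)} = 11·s/(s² + 81) = 11s/(s² + 81)

Final answer: 11s/(s² + 81)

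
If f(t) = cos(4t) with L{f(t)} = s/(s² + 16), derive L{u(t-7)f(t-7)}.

Time shift theorem: L{u(t-a)f(t-a)} = e^(-as)F(s). Here a=7, F(s) = s/(s² + 16), so L{u(t-7)f(t-7)} = e^(-7s)·s/(s² + 16)

Final answer: e^(-7s)·s/(s² + 16)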